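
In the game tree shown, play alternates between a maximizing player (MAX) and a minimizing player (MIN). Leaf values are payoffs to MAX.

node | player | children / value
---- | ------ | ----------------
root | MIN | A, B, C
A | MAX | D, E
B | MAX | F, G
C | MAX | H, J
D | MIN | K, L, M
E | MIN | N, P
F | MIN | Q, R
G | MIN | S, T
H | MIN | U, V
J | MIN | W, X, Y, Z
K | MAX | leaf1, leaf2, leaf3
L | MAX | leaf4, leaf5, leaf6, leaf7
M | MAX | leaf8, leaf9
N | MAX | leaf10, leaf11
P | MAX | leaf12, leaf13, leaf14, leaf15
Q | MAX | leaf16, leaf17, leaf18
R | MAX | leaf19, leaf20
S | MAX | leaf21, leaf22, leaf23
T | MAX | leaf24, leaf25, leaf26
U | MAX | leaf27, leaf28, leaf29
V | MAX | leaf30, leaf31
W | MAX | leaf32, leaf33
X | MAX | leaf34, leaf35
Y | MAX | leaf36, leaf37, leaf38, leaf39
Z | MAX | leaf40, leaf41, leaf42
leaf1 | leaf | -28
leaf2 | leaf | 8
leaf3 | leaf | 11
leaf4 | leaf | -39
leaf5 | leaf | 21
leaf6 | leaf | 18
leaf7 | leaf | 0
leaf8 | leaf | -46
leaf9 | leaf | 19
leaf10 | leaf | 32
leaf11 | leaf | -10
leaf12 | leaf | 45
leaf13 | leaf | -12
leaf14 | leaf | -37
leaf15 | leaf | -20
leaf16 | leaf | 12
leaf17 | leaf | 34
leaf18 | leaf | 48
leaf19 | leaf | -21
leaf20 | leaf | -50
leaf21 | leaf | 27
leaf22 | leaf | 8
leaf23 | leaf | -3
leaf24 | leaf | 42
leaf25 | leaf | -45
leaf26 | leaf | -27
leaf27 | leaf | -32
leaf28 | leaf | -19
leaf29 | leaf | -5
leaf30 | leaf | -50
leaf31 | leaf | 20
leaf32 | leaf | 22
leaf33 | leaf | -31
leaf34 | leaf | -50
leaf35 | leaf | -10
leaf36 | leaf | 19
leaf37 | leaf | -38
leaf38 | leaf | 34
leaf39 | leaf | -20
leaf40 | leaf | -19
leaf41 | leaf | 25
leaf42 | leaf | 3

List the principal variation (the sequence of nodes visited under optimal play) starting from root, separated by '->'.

K (MAX): max(-28, 8, 11) = 11
L (MAX): max(-39, 21, 18, 0) = 21
M (MAX): max(-46, 19) = 19
D (MIN): min(11, 21, 19) = 11
N (MAX): max(32, -10) = 32
P (MAX): max(45, -12, -37, -20) = 45
E (MIN): min(32, 45) = 32
A (MAX): max(11, 32) = 32
Q (MAX): max(12, 34, 48) = 48
R (MAX): max(-21, -50) = -21
F (MIN): min(48, -21) = -21
S (MAX): max(27, 8, -3) = 27
T (MAX): max(42, -45, -27) = 42
G (MIN): min(27, 42) = 27
B (MAX): max(-21, 27) = 27
U (MAX): max(-32, -19, -5) = -5
V (MAX): max(-50, 20) = 20
H (MIN): min(-5, 20) = -5
W (MAX): max(22, -31) = 22
X (MAX): max(-50, -10) = -10
Y (MAX): max(19, -38, 34, -20) = 34
Z (MAX): max(-19, 25, 3) = 25
J (MIN): min(22, -10, 34, 25) = -10
C (MAX): max(-5, -10) = -5
root (MIN): min(32, 27, -5) = -5
At root, MIN picks C (lowest: -5).
At C, MAX picks H (highest: -5).
At H, MIN picks U (lowest: -5).
At U, MAX picks leaf29 (highest: -5).
Terminal value -5.

root -> C -> H -> U -> leaf29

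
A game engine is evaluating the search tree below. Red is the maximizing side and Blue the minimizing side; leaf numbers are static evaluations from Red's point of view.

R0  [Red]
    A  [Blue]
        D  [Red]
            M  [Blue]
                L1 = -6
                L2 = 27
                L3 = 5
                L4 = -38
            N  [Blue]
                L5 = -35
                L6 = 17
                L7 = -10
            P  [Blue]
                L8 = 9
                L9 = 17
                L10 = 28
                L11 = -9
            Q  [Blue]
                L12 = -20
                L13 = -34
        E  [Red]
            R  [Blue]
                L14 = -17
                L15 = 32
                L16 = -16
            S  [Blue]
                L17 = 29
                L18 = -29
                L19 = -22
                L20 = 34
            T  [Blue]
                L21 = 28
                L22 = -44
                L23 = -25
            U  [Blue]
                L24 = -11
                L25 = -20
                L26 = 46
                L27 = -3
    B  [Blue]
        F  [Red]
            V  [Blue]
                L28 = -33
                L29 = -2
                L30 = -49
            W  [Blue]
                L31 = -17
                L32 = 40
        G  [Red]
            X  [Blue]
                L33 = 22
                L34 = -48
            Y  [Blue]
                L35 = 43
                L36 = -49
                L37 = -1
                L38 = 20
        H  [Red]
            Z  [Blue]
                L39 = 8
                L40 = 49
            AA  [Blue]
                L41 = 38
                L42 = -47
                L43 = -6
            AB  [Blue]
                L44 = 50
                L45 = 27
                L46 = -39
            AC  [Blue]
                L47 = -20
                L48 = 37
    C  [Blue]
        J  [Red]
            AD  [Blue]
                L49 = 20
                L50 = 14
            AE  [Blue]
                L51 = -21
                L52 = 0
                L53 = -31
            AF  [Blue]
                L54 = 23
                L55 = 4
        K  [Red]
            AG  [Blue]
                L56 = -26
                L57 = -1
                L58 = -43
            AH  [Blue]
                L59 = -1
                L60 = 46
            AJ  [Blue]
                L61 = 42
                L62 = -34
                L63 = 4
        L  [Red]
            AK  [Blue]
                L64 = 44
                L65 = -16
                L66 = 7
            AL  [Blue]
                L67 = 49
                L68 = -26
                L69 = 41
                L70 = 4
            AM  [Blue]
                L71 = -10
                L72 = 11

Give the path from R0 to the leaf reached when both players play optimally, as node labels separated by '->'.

R0 -> C -> L -> AM -> L71

M (Blue): min(-6, 27, 5, -38) = -38
N (Blue): min(-35, 17, -10) = -35
P (Blue): min(9, 17, 28, -9) = -9
Q (Blue): min(-20, -34) = -34
D (Red): max(-38, -35, -9, -34) = -9
R (Blue): min(-17, 32, -16) = -17
S (Blue): min(29, -29, -22, 34) = -29
T (Blue): min(28, -44, -25) = -44
U (Blue): min(-11, -20, 46, -3) = -20
E (Red): max(-17, -29, -44, -20) = -17
A (Blue): min(-9, -17) = -17
V (Blue): min(-33, -2, -49) = -49
W (Blue): min(-17, 40) = -17
F (Red): max(-49, -17) = -17
X (Blue): min(22, -48) = -48
Y (Blue): min(43, -49, -1, 20) = -49
G (Red): max(-48, -49) = -48
Z (Blue): min(8, 49) = 8
AA (Blue): min(38, -47, -6) = -47
AB (Blue): min(50, 27, -39) = -39
AC (Blue): min(-20, 37) = -20
H (Red): max(8, -47, -39, -20) = 8
B (Blue): min(-17, -48, 8) = -48
AD (Blue): min(20, 14) = 14
AE (Blue): min(-21, 0, -31) = -31
AF (Blue): min(23, 4) = 4
J (Red): max(14, -31, 4) = 14
AG (Blue): min(-26, -1, -43) = -43
AH (Blue): min(-1, 46) = -1
AJ (Blue): min(42, -34, 4) = -34
K (Red): max(-43, -1, -34) = -1
AK (Blue): min(44, -16, 7) = -16
AL (Blue): min(49, -26, 41, 4) = -26
AM (Blue): min(-10, 11) = -10
L (Red): max(-16, -26, -10) = -10
C (Blue): min(14, -1, -10) = -10
R0 (Red): max(-17, -48, -10) = -10
At R0, Red picks C (highest: -10).
At C, Blue picks L (lowest: -10).
At L, Red picks AM (highest: -10).
At AM, Blue picks L71 (lowest: -10).
Terminal value -10.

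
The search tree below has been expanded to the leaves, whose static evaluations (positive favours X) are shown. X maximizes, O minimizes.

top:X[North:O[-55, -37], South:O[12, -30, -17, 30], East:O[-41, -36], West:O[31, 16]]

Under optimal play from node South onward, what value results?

-30

South (O): min(12, -30, -17, 30) = -30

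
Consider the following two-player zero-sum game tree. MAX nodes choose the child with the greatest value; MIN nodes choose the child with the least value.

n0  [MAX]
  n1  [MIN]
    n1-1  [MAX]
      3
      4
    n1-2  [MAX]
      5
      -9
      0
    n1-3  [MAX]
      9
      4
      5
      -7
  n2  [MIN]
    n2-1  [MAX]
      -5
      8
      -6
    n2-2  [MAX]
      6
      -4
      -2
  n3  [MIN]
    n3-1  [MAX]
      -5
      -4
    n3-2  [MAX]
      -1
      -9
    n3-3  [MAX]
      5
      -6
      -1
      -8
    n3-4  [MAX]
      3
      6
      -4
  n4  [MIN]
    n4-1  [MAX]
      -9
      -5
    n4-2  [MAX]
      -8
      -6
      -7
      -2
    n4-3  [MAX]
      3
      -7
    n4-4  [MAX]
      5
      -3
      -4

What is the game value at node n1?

4

n1-1 (MAX): max(3, 4) = 4
n1-2 (MAX): max(5, -9, 0) = 5
n1-3 (MAX): max(9, 4, 5, -7) = 9
n1 (MIN): min(4, 5, 9) = 4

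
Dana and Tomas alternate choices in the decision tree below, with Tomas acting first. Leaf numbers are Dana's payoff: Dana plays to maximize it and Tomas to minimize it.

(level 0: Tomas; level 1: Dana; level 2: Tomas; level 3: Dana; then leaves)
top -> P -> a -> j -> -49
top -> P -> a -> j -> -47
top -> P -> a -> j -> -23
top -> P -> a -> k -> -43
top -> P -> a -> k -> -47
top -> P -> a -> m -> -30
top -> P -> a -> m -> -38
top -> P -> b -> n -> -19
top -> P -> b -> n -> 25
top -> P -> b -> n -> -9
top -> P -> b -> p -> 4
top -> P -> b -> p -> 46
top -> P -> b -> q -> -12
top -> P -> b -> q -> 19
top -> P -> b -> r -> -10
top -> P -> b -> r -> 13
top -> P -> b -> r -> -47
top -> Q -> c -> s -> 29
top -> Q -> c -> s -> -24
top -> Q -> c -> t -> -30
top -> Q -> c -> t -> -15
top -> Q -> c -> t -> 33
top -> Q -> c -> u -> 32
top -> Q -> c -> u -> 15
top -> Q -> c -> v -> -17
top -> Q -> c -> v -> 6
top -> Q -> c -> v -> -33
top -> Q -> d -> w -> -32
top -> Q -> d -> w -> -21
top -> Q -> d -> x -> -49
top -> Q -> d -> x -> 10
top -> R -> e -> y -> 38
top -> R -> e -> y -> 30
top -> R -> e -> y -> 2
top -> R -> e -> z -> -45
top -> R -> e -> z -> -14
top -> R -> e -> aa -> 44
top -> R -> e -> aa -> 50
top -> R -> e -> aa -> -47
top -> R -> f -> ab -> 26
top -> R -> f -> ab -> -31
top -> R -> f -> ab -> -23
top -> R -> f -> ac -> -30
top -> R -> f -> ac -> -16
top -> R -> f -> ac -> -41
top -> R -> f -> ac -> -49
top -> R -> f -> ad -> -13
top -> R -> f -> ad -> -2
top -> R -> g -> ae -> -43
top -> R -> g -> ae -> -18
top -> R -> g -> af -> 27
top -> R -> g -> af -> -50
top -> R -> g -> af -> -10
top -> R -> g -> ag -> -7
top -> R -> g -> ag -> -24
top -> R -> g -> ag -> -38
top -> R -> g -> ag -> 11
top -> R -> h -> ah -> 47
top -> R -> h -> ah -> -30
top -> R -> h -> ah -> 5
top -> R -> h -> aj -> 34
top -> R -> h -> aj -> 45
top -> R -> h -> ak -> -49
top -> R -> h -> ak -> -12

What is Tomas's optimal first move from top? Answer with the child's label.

j (Dana): max(-49, -47, -23) = -23
k (Dana): max(-43, -47) = -43
m (Dana): max(-30, -38) = -30
a (Tomas): min(-23, -43, -30) = -43
n (Dana): max(-19, 25, -9) = 25
p (Dana): max(4, 46) = 46
q (Dana): max(-12, 19) = 19
r (Dana): max(-10, 13, -47) = 13
b (Tomas): min(25, 46, 19, 13) = 13
P (Dana): max(-43, 13) = 13
s (Dana): max(29, -24) = 29
t (Dana): max(-30, -15, 33) = 33
u (Dana): max(32, 15) = 32
v (Dana): max(-17, 6, -33) = 6
c (Tomas): min(29, 33, 32, 6) = 6
w (Dana): max(-32, -21) = -21
x (Dana): max(-49, 10) = 10
d (Tomas): min(-21, 10) = -21
Q (Dana): max(6, -21) = 6
y (Dana): max(38, 30, 2) = 38
z (Dana): max(-45, -14) = -14
aa (Dana): max(44, 50, -47) = 50
e (Tomas): min(38, -14, 50) = -14
ab (Dana): max(26, -31, -23) = 26
ac (Dana): max(-30, -16, -41, -49) = -16
ad (Dana): max(-13, -2) = -2
f (Tomas): min(26, -16, -2) = -16
ae (Dana): max(-43, -18) = -18
af (Dana): max(27, -50, -10) = 27
ag (Dana): max(-7, -24, -38, 11) = 11
g (Tomas): min(-18, 27, 11) = -18
ah (Dana): max(47, -30, 5) = 47
aj (Dana): max(34, 45) = 45
ak (Dana): max(-49, -12) = -12
h (Tomas): min(47, 45, -12) = -12
R (Dana): max(-14, -16, -18, -12) = -12
top (Tomas): min(13, 6, -12) = -12
Tomas at top wants the lowest of {P=13, Q=6, R=-12}, so chooses R.

R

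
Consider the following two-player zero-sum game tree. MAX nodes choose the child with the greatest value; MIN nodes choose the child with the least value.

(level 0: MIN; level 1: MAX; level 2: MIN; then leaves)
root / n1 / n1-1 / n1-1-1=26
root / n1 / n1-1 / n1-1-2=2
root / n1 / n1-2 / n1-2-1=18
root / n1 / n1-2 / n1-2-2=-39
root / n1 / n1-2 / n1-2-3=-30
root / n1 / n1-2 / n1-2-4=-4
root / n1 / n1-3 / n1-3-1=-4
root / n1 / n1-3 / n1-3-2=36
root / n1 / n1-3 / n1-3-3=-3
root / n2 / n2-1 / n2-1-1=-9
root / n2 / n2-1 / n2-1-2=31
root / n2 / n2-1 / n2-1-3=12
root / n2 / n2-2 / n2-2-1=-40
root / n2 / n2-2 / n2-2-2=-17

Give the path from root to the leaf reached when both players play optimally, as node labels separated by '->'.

root -> n2 -> n2-1 -> n2-1-1

n1-1 (MIN): min(26, 2) = 2
n1-2 (MIN): min(18, -39, -30, -4) = -39
n1-3 (MIN): min(-4, 36, -3) = -4
n1 (MAX): max(2, -39, -4) = 2
n2-1 (MIN): min(-9, 31, 12) = -9
n2-2 (MIN): min(-40, -17) = -40
n2 (MAX): max(-9, -40) = -9
root (MIN): min(2, -9) = -9
At root, MIN picks n2 (lowest: -9).
At n2, MAX picks n2-1 (highest: -9).
At n2-1, MIN picks n2-1-1 (lowest: -9).
Terminal value -9.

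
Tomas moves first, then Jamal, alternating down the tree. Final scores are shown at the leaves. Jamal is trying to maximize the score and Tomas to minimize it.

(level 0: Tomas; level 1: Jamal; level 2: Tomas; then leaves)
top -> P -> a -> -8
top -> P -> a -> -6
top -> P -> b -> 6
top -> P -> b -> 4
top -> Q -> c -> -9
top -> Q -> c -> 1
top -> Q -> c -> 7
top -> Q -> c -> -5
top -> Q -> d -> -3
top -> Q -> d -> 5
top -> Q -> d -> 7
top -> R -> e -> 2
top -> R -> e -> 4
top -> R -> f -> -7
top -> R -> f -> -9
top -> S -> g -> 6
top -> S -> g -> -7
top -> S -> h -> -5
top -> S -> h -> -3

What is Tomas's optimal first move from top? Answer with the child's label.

S

a (Tomas): min(-8, -6) = -8
b (Tomas): min(6, 4) = 4
P (Jamal): max(-8, 4) = 4
c (Tomas): min(-9, 1, 7, -5) = -9
d (Tomas): min(-3, 5, 7) = -3
Q (Jamal): max(-9, -3) = -3
e (Tomas): min(2, 4) = 2
f (Tomas): min(-7, -9) = -9
R (Jamal): max(2, -9) = 2
g (Tomas): min(6, -7) = -7
h (Tomas): min(-5, -3) = -5
S (Jamal): max(-7, -5) = -5
top (Tomas): min(4, -3, 2, -5) = -5
Tomas at top wants the lowest of {P=4, Q=-3, R=2, S=-5}, so chooses S.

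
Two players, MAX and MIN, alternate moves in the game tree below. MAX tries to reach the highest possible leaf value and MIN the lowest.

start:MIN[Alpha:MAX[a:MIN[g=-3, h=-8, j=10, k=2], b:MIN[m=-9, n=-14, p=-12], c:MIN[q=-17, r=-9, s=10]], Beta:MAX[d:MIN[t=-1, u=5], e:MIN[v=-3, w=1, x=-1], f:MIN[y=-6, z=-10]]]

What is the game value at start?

-8

a (MIN): min(-3, -8, 10, 2) = -8
b (MIN): min(-9, -14, -12) = -14
c (MIN): min(-17, -9, 10) = -17
Alpha (MAX): max(-8, -14, -17) = -8
d (MIN): min(-1, 5) = -1
e (MIN): min(-3, 1, -1) = -3
f (MIN): min(-6, -10) = -10
Beta (MAX): max(-1, -3, -10) = -1
start (MIN): min(-8, -1) = -8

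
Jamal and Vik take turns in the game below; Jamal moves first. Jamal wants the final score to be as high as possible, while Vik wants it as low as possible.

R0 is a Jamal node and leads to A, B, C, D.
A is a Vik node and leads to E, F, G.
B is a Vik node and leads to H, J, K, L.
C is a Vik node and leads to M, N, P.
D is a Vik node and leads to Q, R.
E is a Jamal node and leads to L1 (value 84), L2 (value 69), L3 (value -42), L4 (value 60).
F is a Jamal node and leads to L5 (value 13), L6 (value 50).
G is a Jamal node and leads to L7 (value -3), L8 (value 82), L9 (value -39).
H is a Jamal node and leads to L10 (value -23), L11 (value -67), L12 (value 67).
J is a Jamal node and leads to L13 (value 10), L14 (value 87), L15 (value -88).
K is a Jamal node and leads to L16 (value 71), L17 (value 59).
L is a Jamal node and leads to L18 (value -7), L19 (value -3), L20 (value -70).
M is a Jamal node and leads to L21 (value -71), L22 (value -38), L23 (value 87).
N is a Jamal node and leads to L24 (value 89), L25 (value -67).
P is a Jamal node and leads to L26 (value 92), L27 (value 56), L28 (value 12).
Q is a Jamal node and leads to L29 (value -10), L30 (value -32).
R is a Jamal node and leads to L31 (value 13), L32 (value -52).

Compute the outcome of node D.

Q (Jamal): max(-10, -32) = -10
R (Jamal): max(13, -52) = 13
D (Vik): min(-10, 13) = -10

-10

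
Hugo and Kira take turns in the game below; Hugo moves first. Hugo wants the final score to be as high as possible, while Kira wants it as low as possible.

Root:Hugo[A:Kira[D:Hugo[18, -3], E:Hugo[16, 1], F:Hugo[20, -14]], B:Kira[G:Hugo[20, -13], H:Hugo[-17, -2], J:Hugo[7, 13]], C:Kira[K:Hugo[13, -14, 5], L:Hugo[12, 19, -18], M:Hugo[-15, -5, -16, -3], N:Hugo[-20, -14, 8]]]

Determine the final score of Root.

16

D (Hugo): max(18, -3) = 18
E (Hugo): max(16, 1) = 16
F (Hugo): max(20, -14) = 20
A (Kira): min(18, 16, 20) = 16
G (Hugo): max(20, -13) = 20
H (Hugo): max(-17, -2) = -2
J (Hugo): max(7, 13) = 13
B (Kira): min(20, -2, 13) = -2
K (Hugo): max(13, -14, 5) = 13
L (Hugo): max(12, 19, -18) = 19
M (Hugo): max(-15, -5, -16, -3) = -3
N (Hugo): max(-20, -14, 8) = 8
C (Kira): min(13, 19, -3, 8) = -3
Root (Hugo): max(16, -2, -3) = 16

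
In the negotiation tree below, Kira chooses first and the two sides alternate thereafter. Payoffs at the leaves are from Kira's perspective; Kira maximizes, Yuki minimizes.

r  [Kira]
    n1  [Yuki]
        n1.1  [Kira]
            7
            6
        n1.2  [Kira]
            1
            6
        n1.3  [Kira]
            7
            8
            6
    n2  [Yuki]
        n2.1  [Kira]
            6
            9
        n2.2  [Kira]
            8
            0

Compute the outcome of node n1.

6

n1.1 (Kira): max(7, 6) = 7
n1.2 (Kira): max(1, 6) = 6
n1.3 (Kira): max(7, 8, 6) = 8
n1 (Yuki): min(7, 6, 8) = 6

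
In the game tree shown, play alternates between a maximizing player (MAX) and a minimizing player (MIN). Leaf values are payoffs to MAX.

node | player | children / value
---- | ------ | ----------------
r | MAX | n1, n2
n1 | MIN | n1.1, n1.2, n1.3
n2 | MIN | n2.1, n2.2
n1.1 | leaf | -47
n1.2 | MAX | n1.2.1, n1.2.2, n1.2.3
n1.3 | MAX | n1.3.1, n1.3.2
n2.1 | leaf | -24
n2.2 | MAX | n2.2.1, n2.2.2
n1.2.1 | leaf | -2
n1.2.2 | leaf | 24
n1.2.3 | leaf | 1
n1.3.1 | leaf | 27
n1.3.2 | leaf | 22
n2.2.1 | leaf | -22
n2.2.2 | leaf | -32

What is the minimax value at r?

n1.2 (MAX): max(-2, 24, 1) = 24
n1.3 (MAX): max(27, 22) = 27
n1 (MIN): min(-47, 24, 27) = -47
n2.2 (MAX): max(-22, -32) = -22
n2 (MIN): min(-24, -22) = -24
r (MAX): max(-47, -24) = -24

-24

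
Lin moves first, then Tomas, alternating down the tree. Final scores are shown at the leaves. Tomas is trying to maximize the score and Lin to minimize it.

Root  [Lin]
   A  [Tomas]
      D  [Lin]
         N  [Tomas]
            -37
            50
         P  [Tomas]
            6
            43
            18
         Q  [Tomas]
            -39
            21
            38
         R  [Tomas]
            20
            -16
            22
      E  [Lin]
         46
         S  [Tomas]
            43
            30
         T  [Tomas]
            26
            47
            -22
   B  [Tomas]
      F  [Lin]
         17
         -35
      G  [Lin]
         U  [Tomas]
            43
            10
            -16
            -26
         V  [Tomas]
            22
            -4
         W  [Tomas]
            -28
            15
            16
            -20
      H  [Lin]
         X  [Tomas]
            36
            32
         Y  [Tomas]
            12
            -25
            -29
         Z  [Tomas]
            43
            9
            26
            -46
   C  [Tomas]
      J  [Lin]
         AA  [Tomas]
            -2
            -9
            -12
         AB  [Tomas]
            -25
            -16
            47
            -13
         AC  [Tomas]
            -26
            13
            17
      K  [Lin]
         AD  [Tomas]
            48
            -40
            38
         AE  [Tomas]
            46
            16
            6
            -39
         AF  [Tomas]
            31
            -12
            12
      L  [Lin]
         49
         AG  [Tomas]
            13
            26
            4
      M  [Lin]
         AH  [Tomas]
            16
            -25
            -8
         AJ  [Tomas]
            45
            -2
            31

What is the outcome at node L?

26

AG (Tomas): max(13, 26, 4) = 26
L (Lin): min(49, 26) = 26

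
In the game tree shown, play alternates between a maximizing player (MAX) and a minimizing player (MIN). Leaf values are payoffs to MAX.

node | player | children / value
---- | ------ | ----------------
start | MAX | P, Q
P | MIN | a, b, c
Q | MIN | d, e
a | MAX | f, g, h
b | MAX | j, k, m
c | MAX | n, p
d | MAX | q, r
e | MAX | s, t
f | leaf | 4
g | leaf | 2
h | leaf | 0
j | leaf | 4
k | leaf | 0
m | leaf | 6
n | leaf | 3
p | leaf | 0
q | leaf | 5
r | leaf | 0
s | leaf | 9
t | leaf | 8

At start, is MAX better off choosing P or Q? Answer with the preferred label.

Q

a (MAX): max(4, 2, 0) = 4
b (MAX): max(4, 0, 6) = 6
c (MAX): max(3, 0) = 3
P (MIN): min(4, 6, 3) = 3
d (MAX): max(5, 0) = 5
e (MAX): max(9, 8) = 9
Q (MIN): min(5, 9) = 5
MAX prefers the higher value; P=3, Q=5. Q is better since 5 > 3.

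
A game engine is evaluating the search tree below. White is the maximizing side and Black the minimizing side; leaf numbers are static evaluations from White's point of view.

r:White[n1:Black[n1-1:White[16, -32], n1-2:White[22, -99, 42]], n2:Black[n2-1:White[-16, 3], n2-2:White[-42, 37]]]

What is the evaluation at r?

n1-1 (White): max(16, -32) = 16
n1-2 (White): max(22, -99, 42) = 42
n1 (Black): min(16, 42) = 16
n2-1 (White): max(-16, 3) = 3
n2-2 (White): max(-42, 37) = 37
n2 (Black): min(3, 37) = 3
r (White): max(16, 3) = 16

16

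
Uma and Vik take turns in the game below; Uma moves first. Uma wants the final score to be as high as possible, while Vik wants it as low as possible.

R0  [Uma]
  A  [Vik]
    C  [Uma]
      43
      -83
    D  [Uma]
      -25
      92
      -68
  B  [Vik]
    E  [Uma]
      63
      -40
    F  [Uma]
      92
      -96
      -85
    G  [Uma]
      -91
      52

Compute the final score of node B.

52

E (Uma): max(63, -40) = 63
F (Uma): max(92, -96, -85) = 92
G (Uma): max(-91, 52) = 52
B (Vik): min(63, 92, 52) = 52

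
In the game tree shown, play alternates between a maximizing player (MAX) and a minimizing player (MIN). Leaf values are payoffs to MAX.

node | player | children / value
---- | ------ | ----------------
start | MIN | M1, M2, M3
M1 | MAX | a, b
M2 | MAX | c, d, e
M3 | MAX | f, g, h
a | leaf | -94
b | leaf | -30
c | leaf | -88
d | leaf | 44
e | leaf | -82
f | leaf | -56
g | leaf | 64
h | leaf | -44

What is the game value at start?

-30

M1 (MAX): max(-94, -30) = -30
M2 (MAX): max(-88, 44, -82) = 44
M3 (MAX): max(-56, 64, -44) = 64
start (MIN): min(-30, 44, 64) = -30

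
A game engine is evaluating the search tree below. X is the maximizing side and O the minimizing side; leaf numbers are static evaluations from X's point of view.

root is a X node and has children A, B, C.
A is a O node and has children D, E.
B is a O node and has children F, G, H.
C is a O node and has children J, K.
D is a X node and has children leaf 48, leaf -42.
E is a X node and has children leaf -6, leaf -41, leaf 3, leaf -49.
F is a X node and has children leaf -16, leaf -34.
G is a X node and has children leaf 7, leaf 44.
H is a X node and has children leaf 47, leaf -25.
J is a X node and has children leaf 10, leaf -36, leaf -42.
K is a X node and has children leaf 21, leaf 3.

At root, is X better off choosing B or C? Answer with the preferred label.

F (X): max(-16, -34) = -16
G (X): max(7, 44) = 44
H (X): max(47, -25) = 47
B (O): min(-16, 44, 47) = -16
J (X): max(10, -36, -42) = 10
K (X): max(21, 3) = 21
C (O): min(10, 21) = 10
X prefers the higher value; B=-16, C=10. C is better since 10 > -16.

C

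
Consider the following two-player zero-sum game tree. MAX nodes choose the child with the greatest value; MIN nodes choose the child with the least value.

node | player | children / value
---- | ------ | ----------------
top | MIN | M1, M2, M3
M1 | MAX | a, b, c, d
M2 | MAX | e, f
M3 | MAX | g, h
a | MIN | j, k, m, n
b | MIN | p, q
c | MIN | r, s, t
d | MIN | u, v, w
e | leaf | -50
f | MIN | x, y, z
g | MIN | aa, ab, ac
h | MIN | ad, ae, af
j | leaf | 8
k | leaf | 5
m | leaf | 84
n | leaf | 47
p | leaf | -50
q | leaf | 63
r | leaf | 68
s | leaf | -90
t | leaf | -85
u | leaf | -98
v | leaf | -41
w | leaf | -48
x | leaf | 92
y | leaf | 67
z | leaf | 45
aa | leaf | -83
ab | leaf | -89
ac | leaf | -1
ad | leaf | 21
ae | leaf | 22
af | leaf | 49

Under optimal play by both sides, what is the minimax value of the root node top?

5

a (MIN): min(8, 5, 84, 47) = 5
b (MIN): min(-50, 63) = -50
c (MIN): min(68, -90, -85) = -90
d (MIN): min(-98, -41, -48) = -98
M1 (MAX): max(5, -50, -90, -98) = 5
f (MIN): min(92, 67, 45) = 45
M2 (MAX): max(-50, 45) = 45
g (MIN): min(-83, -89, -1) = -89
h (MIN): min(21, 22, 49) = 21
M3 (MAX): max(-89, 21) = 21
top (MIN): min(5, 45, 21) = 5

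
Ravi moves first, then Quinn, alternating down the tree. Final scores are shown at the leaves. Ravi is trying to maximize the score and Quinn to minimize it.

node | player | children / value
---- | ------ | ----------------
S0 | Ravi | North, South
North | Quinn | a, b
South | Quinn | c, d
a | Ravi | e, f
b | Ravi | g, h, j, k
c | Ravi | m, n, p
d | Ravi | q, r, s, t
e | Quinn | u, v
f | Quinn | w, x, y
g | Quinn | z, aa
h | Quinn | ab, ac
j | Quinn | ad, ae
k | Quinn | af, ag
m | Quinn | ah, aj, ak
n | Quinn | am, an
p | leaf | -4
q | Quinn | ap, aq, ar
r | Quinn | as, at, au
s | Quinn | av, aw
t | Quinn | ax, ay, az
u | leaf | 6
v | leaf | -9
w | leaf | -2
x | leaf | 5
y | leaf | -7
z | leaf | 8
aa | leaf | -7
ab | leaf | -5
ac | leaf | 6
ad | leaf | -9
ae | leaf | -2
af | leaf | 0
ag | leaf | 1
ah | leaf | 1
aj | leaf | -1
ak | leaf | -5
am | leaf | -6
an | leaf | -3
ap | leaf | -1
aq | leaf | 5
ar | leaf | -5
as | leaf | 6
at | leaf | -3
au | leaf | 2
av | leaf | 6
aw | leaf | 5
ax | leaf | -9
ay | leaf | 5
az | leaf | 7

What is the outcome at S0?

-4

e (Quinn): min(6, -9) = -9
f (Quinn): min(-2, 5, -7) = -7
a (Ravi): max(-9, -7) = -7
g (Quinn): min(8, -7) = -7
h (Quinn): min(-5, 6) = -5
j (Quinn): min(-9, -2) = -9
k (Quinn): min(0, 1) = 0
b (Ravi): max(-7, -5, -9, 0) = 0
North (Quinn): min(-7, 0) = -7
m (Quinn): min(1, -1, -5) = -5
n (Quinn): min(-6, -3) = -6
c (Ravi): max(-5, -6, -4) = -4
q (Quinn): min(-1, 5, -5) = -5
r (Quinn): min(6, -3, 2) = -3
s (Quinn): min(6, 5) = 5
t (Quinn): min(-9, 5, 7) = -9
d (Ravi): max(-5, -3, 5, -9) = 5
South (Quinn): min(-4, 5) = -4
S0 (Ravi): max(-7, -4) = -4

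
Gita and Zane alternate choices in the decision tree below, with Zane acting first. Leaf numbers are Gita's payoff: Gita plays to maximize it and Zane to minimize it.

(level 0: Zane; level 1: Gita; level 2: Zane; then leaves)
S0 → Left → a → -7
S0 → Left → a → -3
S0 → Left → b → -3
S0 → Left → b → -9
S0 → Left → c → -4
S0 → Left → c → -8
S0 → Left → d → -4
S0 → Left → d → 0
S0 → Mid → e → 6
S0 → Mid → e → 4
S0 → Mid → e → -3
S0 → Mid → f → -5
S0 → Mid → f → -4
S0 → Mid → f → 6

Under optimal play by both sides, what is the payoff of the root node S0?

-4

a (Zane): min(-7, -3) = -7
b (Zane): min(-3, -9) = -9
c (Zane): min(-4, -8) = -8
d (Zane): min(-4, 0) = -4
Left (Gita): max(-7, -9, -8, -4) = -4
e (Zane): min(6, 4, -3) = -3
f (Zane): min(-5, -4, 6) = -5
Mid (Gita): max(-3, -5) = -3
S0 (Zane): min(-4, -3) = -4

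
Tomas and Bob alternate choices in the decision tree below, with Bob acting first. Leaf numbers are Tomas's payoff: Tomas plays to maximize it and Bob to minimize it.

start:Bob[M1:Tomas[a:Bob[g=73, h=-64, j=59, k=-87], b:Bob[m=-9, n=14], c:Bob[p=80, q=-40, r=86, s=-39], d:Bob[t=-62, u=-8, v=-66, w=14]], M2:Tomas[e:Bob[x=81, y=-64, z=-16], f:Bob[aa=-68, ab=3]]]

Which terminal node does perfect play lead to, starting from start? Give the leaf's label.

a (Bob): min(73, -64, 59, -87) = -87
b (Bob): min(-9, 14) = -9
c (Bob): min(80, -40, 86, -39) = -40
d (Bob): min(-62, -8, -66, 14) = -66
M1 (Tomas): max(-87, -9, -40, -66) = -9
e (Bob): min(81, -64, -16) = -64
f (Bob): min(-68, 3) = -68
M2 (Tomas): max(-64, -68) = -64
start (Bob): min(-9, -64) = -64
At start, Bob picks M2 (lowest: -64).
At M2, Tomas picks e (highest: -64).
At e, Bob picks y (lowest: -64).
Terminal value -64.

y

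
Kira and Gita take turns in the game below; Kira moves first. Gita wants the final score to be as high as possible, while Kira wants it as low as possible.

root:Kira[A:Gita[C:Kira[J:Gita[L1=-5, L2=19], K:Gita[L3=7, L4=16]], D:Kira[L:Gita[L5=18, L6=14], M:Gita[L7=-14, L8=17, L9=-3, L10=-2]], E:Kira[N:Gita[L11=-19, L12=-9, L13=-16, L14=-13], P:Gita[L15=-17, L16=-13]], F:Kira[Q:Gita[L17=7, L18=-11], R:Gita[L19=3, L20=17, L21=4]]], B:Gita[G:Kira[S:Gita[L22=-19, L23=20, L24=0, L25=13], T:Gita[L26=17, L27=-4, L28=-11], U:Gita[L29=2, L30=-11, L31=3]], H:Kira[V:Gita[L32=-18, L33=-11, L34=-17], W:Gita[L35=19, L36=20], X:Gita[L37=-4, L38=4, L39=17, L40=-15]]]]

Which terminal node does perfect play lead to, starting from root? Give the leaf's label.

J (Gita): max(-5, 19) = 19
K (Gita): max(7, 16) = 16
C (Kira): min(19, 16) = 16
L (Gita): max(18, 14) = 18
M (Gita): max(-14, 17, -3, -2) = 17
D (Kira): min(18, 17) = 17
N (Gita): max(-19, -9, -16, -13) = -9
P (Gita): max(-17, -13) = -13
E (Kira): min(-9, -13) = -13
Q (Gita): max(7, -11) = 7
R (Gita): max(3, 17, 4) = 17
F (Kira): min(7, 17) = 7
A (Gita): max(16, 17, -13, 7) = 17
S (Gita): max(-19, 20, 0, 13) = 20
T (Gita): max(17, -4, -11) = 17
U (Gita): max(2, -11, 3) = 3
G (Kira): min(20, 17, 3) = 3
V (Gita): max(-18, -11, -17) = -11
W (Gita): max(19, 20) = 20
X (Gita): max(-4, 4, 17, -15) = 17
H (Kira): min(-11, 20, 17) = -11
B (Gita): max(3, -11) = 3
root (Kira): min(17, 3) = 3
At root, Kira picks B (lowest: 3).
At B, Gita picks G (highest: 3).
At G, Kira picks U (lowest: 3).
At U, Gita picks L31 (highest: 3).
Terminal value 3.

L31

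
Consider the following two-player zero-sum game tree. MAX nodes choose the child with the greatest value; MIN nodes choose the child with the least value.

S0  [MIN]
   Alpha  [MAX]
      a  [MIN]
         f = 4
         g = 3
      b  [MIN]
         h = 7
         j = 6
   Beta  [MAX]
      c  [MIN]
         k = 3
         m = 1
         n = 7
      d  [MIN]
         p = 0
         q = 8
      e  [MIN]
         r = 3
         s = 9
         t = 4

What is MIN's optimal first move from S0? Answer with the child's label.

a (MIN): min(4, 3) = 3
b (MIN): min(7, 6) = 6
Alpha (MAX): max(3, 6) = 6
c (MIN): min(3, 1, 7) = 1
d (MIN): min(0, 8) = 0
e (MIN): min(3, 9, 4) = 3
Beta (MAX): max(1, 0, 3) = 3
S0 (MIN): min(6, 3) = 3
MIN at S0 wants the lowest of {Alpha=6, Beta=3}, so chooses Beta.

Beta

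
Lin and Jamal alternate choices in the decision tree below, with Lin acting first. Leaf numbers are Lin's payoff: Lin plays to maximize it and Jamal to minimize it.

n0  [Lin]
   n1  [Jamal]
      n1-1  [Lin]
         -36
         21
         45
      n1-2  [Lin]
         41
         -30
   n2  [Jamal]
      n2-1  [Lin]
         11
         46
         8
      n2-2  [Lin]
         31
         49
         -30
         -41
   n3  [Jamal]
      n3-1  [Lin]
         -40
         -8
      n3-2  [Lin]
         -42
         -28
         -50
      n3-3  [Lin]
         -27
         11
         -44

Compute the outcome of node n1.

n1-1 (Lin): max(-36, 21, 45) = 45
n1-2 (Lin): max(41, -30) = 41
n1 (Jamal): min(45, 41) = 41

41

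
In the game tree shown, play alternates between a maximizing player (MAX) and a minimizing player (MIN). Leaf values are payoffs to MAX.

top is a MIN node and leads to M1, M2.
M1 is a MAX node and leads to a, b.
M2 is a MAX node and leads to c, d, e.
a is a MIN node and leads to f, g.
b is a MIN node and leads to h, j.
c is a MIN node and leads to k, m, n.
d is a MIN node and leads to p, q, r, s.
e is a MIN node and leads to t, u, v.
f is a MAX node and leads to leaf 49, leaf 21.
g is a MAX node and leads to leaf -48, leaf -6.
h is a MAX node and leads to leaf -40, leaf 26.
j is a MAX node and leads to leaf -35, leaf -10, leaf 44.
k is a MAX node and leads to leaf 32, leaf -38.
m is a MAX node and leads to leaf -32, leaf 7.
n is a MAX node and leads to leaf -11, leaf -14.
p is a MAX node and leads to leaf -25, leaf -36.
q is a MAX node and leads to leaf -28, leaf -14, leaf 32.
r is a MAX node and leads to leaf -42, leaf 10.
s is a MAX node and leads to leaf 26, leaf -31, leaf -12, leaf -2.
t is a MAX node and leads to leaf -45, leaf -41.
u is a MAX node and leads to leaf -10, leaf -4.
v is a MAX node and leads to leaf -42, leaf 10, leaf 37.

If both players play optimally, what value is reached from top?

-11

f (MAX): max(49, 21) = 49
g (MAX): max(-48, -6) = -6
a (MIN): min(49, -6) = -6
h (MAX): max(-40, 26) = 26
j (MAX): max(-35, -10, 44) = 44
b (MIN): min(26, 44) = 26
M1 (MAX): max(-6, 26) = 26
k (MAX): max(32, -38) = 32
m (MAX): max(-32, 7) = 7
n (MAX): max(-11, -14) = -11
c (MIN): min(32, 7, -11) = -11
p (MAX): max(-25, -36) = -25
q (MAX): max(-28, -14, 32) = 32
r (MAX): max(-42, 10) = 10
s (MAX): max(26, -31, -12, -2) = 26
d (MIN): min(-25, 32, 10, 26) = -25
t (MAX): max(-45, -41) = -41
u (MAX): max(-10, -4) = -4
v (MAX): max(-42, 10, 37) = 37
e (MIN): min(-41, -4, 37) = -41
M2 (MAX): max(-11, -25, -41) = -11
top (MIN): min(26, -11) = -11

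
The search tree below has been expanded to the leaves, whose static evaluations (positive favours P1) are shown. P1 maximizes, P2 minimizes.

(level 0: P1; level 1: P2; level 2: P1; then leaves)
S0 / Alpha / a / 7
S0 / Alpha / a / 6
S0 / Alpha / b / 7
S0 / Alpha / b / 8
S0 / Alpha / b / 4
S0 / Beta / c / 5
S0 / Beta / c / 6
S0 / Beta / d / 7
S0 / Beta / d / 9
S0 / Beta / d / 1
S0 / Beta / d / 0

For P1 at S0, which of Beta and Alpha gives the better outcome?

c (P1): max(5, 6) = 6
d (P1): max(7, 9, 1, 0) = 9
Beta (P2): min(6, 9) = 6
a (P1): max(7, 6) = 7
b (P1): max(7, 8, 4) = 8
Alpha (P2): min(7, 8) = 7
P1 prefers the higher value; Beta=6, Alpha=7. Alpha is better since 7 > 6.

Alpha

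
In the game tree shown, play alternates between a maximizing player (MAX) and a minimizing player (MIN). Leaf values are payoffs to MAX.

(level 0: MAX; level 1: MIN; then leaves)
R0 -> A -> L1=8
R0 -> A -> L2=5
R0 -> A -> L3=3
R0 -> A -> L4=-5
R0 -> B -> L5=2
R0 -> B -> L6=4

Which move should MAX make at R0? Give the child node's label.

A (MIN): min(8, 5, 3, -5) = -5
B (MIN): min(2, 4) = 2
R0 (MAX): max(-5, 2) = 2
MAX at R0 wants the highest of {A=-5, B=2}, so chooses B.

B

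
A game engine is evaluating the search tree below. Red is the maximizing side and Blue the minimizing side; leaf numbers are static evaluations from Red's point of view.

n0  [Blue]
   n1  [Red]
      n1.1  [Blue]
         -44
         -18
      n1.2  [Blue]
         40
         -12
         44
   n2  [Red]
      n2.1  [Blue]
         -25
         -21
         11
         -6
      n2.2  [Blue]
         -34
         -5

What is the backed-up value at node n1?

-12

n1.1 (Blue): min(-44, -18) = -44
n1.2 (Blue): min(40, -12, 44) = -12
n1 (Red): max(-44, -12) = -12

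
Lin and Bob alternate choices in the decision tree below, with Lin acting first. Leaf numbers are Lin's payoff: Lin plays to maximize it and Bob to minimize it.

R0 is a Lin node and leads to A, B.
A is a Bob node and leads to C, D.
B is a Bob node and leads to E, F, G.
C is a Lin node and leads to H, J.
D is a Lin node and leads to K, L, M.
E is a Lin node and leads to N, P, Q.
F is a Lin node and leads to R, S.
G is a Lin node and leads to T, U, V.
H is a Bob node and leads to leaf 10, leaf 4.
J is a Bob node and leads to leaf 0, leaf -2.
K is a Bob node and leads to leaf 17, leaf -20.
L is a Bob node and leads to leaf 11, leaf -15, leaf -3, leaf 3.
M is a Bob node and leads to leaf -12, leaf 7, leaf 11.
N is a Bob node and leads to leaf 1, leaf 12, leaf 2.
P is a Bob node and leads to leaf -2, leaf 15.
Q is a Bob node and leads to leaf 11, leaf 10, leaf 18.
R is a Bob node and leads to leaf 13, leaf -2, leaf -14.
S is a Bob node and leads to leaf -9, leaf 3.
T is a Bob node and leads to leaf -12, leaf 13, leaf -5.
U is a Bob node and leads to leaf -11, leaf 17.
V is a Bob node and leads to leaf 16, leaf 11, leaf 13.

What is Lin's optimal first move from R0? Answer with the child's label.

H (Bob): min(10, 4) = 4
J (Bob): min(0, -2) = -2
C (Lin): max(4, -2) = 4
K (Bob): min(17, -20) = -20
L (Bob): min(11, -15, -3, 3) = -15
M (Bob): min(-12, 7, 11) = -12
D (Lin): max(-20, -15, -12) = -12
A (Bob): min(4, -12) = -12
N (Bob): min(1, 12, 2) = 1
P (Bob): min(-2, 15) = -2
Q (Bob): min(11, 10, 18) = 10
E (Lin): max(1, -2, 10) = 10
R (Bob): min(13, -2, -14) = -14
S (Bob): min(-9, 3) = -9
F (Lin): max(-14, -9) = -9
T (Bob): min(-12, 13, -5) = -12
U (Bob): min(-11, 17) = -11
V (Bob): min(16, 11, 13) = 11
G (Lin): max(-12, -11, 11) = 11
B (Bob): min(10, -9, 11) = -9
R0 (Lin): max(-12, -9) = -9
Lin at R0 wants the highest of {A=-12, B=-9}, so chooses B.

B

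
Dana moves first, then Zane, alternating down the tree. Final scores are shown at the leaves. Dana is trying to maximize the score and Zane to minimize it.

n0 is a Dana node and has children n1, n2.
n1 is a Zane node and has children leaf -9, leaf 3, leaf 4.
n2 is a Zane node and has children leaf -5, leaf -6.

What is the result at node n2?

n2 (Zane): min(-5, -6) = -6

-6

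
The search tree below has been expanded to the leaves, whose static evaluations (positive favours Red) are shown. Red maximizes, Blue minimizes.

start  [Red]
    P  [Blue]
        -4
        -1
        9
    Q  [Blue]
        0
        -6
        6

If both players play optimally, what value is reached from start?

-4

P (Blue): min(-4, -1, 9) = -4
Q (Blue): min(0, -6, 6) = -6
start (Red): max(-4, -6) = -4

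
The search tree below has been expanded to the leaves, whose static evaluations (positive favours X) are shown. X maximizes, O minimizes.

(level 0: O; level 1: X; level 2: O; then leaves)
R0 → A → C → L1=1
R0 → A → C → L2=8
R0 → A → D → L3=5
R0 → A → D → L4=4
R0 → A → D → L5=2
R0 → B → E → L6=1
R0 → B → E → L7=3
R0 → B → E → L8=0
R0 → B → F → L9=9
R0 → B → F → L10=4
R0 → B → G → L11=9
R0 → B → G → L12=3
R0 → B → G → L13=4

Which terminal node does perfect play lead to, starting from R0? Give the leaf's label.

C (O): min(1, 8) = 1
D (O): min(5, 4, 2) = 2
A (X): max(1, 2) = 2
E (O): min(1, 3, 0) = 0
F (O): min(9, 4) = 4
G (O): min(9, 3, 4) = 3
B (X): max(0, 4, 3) = 4
R0 (O): min(2, 4) = 2
At R0, O picks A (lowest: 2).
At A, X picks D (highest: 2).
At D, O picks L5 (lowest: 2).
Terminal value 2.

L5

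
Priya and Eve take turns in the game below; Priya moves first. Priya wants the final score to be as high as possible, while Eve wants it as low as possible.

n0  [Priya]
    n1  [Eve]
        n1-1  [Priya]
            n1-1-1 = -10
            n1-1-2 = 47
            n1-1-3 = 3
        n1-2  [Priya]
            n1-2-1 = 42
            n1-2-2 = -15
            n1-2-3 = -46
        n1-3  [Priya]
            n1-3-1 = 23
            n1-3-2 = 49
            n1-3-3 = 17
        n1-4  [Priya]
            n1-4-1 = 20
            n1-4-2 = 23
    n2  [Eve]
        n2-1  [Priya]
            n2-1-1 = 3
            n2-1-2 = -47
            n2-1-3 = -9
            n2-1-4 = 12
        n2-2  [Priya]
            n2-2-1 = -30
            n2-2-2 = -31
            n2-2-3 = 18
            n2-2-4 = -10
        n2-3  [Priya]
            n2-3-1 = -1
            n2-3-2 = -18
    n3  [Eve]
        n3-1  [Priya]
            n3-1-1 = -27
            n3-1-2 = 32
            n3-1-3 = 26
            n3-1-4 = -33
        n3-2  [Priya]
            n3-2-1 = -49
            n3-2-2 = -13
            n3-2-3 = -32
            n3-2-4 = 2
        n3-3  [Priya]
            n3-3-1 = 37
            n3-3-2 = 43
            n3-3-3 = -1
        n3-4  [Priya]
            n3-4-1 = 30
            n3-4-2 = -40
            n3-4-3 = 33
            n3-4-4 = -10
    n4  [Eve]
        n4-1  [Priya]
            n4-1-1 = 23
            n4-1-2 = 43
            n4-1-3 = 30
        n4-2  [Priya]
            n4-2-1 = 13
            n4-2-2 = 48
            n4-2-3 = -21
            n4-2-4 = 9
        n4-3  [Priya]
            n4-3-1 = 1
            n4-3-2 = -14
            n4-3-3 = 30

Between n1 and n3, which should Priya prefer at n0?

n1

n1-1 (Priya): max(-10, 47, 3) = 47
n1-2 (Priya): max(42, -15, -46) = 42
n1-3 (Priya): max(23, 49, 17) = 49
n1-4 (Priya): max(20, 23) = 23
n1 (Eve): min(47, 42, 49, 23) = 23
n3-1 (Priya): max(-27, 32, 26, -33) = 32
n3-2 (Priya): max(-49, -13, -32, 2) = 2
n3-3 (Priya): max(37, 43, -1) = 43
n3-4 (Priya): max(30, -40, 33, -10) = 33
n3 (Eve): min(32, 2, 43, 33) = 2
Priya prefers the higher value; n1=23, n3=2. n1 is better since 23 > 2.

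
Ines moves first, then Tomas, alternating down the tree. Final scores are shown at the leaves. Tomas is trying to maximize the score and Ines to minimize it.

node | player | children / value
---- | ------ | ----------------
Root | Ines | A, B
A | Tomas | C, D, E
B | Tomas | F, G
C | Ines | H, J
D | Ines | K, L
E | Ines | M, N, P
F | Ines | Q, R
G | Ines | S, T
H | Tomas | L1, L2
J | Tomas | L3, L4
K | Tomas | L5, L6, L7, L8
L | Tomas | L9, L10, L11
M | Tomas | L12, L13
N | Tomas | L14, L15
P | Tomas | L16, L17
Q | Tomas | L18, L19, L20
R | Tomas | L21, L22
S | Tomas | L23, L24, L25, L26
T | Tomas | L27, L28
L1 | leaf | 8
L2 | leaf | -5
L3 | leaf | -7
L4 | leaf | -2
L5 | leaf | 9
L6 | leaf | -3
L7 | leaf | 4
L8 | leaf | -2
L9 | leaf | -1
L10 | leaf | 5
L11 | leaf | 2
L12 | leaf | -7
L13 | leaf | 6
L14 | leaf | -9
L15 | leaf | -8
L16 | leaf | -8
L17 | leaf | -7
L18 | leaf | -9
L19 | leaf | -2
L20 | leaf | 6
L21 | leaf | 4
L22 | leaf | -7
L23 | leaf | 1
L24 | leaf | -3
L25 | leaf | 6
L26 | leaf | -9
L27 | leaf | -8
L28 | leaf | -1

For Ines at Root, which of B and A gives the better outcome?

B

Q (Tomas): max(-9, -2, 6) = 6
R (Tomas): max(4, -7) = 4
F (Ines): min(6, 4) = 4
S (Tomas): max(1, -3, 6, -9) = 6
T (Tomas): max(-8, -1) = -1
G (Ines): min(6, -1) = -1
B (Tomas): max(4, -1) = 4
H (Tomas): max(8, -5) = 8
J (Tomas): max(-7, -2) = -2
C (Ines): min(8, -2) = -2
K (Tomas): max(9, -3, 4, -2) = 9
L (Tomas): max(-1, 5, 2) = 5
D (Ines): min(9, 5) = 5
M (Tomas): max(-7, 6) = 6
N (Tomas): max(-9, -8) = -8
P (Tomas): max(-8, -7) = -7
E (Ines): min(6, -8, -7) = -8
A (Tomas): max(-2, 5, -8) = 5
Ines prefers the lower value; B=4, A=5. B is better since 4 < 5.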